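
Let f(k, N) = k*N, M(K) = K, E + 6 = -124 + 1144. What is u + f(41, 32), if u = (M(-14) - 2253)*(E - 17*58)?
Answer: -62164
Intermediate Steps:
E = 1014 (E = -6 + (-124 + 1144) = -6 + 1020 = 1014)
f(k, N) = N*k
u = -63476 (u = (-14 - 2253)*(1014 - 17*58) = -2267*(1014 - 986) = -2267*28 = -63476)
u + f(41, 32) = -63476 + 32*41 = -63476 + 1312 = -62164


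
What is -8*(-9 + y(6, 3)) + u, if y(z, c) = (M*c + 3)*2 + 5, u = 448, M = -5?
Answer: 672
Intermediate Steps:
y(z, c) = 11 - 10*c (y(z, c) = (-5*c + 3)*2 + 5 = (3 - 5*c)*2 + 5 = (6 - 10*c) + 5 = 11 - 10*c)
-8*(-9 + y(6, 3)) + u = -8*(-9 + (11 - 10*3)) + 448 = -8*(-9 + (11 - 30)) + 448 = -8*(-9 - 19) + 448 = -8*(-28) + 448 = 224 + 448 = 672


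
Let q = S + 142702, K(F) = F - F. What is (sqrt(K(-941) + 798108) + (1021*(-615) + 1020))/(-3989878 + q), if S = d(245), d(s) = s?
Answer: 626895/3846931 - 2*sqrt(199527)/3846931 ≈ 0.16273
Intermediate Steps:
K(F) = 0
S = 245
q = 142947 (q = 245 + 142702 = 142947)
(sqrt(K(-941) + 798108) + (1021*(-615) + 1020))/(-3989878 + q) = (sqrt(0 + 798108) + (1021*(-615) + 1020))/(-3989878 + 142947) = (sqrt(798108) + (-627915 + 1020))/(-3846931) = (2*sqrt(199527) - 626895)*(-1/3846931) = (-626895 + 2*sqrt(199527))*(-1/3846931) = 626895/3846931 - 2*sqrt(199527)/3846931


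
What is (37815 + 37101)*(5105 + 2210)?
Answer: 548010540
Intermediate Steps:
(37815 + 37101)*(5105 + 2210) = 74916*7315 = 548010540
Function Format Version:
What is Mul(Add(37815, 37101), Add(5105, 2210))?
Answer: 548010540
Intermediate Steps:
Mul(Add(37815, 37101), Add(5105, 2210)) = Mul(74916, 7315) = 548010540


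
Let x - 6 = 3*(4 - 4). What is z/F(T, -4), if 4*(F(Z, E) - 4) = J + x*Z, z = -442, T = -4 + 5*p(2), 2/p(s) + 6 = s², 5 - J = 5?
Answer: 884/19 ≈ 46.526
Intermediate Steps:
J = 0 (J = 5 - 1*5 = 5 - 5 = 0)
x = 6 (x = 6 + 3*(4 - 4) = 6 + 3*0 = 6 + 0 = 6)
p(s) = 2/(-6 + s²)
T = -9 (T = -4 + 5*(2/(-6 + 2²)) = -4 + 5*(2/(-6 + 4)) = -4 + 5*(2/(-2)) = -4 + 5*(2*(-½)) = -4 + 5*(-1) = -4 - 5 = -9)
F(Z, E) = 4 + 3*Z/2 (F(Z, E) = 4 + (0 + 6*Z)/4 = 4 + (6*Z)/4 = 4 + 3*Z/2)
z/F(T, -4) = -442/(4 + (3/2)*(-9)) = -442/(4 - 27/2) = -442/(-19/2) = -442*(-2/19) = 884/19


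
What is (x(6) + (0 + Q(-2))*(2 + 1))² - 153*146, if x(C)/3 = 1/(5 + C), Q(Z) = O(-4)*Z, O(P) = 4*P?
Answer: -1581417/121 ≈ -13070.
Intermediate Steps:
Q(Z) = -16*Z (Q(Z) = (4*(-4))*Z = -16*Z)
x(C) = 3/(5 + C)
(x(6) + (0 + Q(-2))*(2 + 1))² - 153*146 = (3/(5 + 6) + (0 - 16*(-2))*(2 + 1))² - 153*146 = (3/11 + (0 + 32)*3)² - 22338 = (3*(1/11) + 32*3)² - 22338 = (3/11 + 96)² - 22338 = (1059/11)² - 22338 = 1121481/121 - 22338 = -1581417/121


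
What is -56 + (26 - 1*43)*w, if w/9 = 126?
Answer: -19334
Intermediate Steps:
w = 1134 (w = 9*126 = 1134)
-56 + (26 - 1*43)*w = -56 + (26 - 1*43)*1134 = -56 + (26 - 43)*1134 = -56 - 17*1134 = -56 - 19278 = -19334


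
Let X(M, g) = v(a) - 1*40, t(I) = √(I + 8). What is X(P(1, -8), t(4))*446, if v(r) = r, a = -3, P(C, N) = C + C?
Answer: -19178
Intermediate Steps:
t(I) = √(8 + I)
P(C, N) = 2*C
X(M, g) = -43 (X(M, g) = -3 - 1*40 = -3 - 40 = -43)
X(P(1, -8), t(4))*446 = -43*446 = -19178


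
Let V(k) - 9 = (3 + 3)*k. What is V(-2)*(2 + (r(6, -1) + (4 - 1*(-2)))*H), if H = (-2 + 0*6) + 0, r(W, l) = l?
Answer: 24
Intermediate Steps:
H = -2 (H = (-2 + 0) + 0 = -2 + 0 = -2)
V(k) = 9 + 6*k (V(k) = 9 + (3 + 3)*k = 9 + 6*k)
V(-2)*(2 + (r(6, -1) + (4 - 1*(-2)))*H) = (9 + 6*(-2))*(2 + (-1 + (4 - 1*(-2)))*(-2)) = (9 - 12)*(2 + (-1 + (4 + 2))*(-2)) = -3*(2 + (-1 + 6)*(-2)) = -3*(2 + 5*(-2)) = -3*(2 - 10) = -3*(-8) = 24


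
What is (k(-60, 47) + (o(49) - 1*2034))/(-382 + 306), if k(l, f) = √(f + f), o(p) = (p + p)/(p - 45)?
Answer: 4019/152 - √94/76 ≈ 26.313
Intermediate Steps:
o(p) = 2*p/(-45 + p) (o(p) = (2*p)/(-45 + p) = 2*p/(-45 + p))
k(l, f) = √2*√f (k(l, f) = √(2*f) = √2*√f)
(k(-60, 47) + (o(49) - 1*2034))/(-382 + 306) = (√2*√47 + (2*49/(-45 + 49) - 1*2034))/(-382 + 306) = (√94 + (2*49/4 - 2034))/(-76) = (√94 + (2*49*(¼) - 2034))*(-1/76) = (√94 + (49/2 - 2034))*(-1/76) = (√94 - 4019/2)*(-1/76) = (-4019/2 + √94)*(-1/76) = 4019/152 - √94/76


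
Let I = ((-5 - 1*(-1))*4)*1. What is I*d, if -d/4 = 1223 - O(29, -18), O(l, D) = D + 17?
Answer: 78336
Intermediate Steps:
O(l, D) = 17 + D
d = -4896 (d = -4*(1223 - (17 - 18)) = -4*(1223 - 1*(-1)) = -4*(1223 + 1) = -4*1224 = -4896)
I = -16 (I = ((-5 + 1)*4)*1 = -4*4*1 = -16*1 = -16)
I*d = -16*(-4896) = 78336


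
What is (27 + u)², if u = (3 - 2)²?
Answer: 784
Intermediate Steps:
u = 1 (u = 1² = 1)
(27 + u)² = (27 + 1)² = 28² = 784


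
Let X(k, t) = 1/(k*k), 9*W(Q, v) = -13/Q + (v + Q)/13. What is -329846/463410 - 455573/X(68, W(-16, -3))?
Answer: -488102698211083/231705 ≈ -2.1066e+9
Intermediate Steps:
W(Q, v) = -13/(9*Q) + Q/117 + v/117 (W(Q, v) = (-13/Q + (v + Q)/13)/9 = (-13/Q + (Q + v)*(1/13))/9 = (-13/Q + (Q/13 + v/13))/9 = (-13/Q + Q/13 + v/13)/9 = -13/(9*Q) + Q/117 + v/117)
X(k, t) = k⁻² (X(k, t) = 1/(k²) = k⁻²)
-329846/463410 - 455573/X(68, W(-16, -3)) = -329846/463410 - 455573/(68⁻²) = -329846*1/463410 - 455573/1/4624 = -164923/231705 - 455573*4624 = -164923/231705 - 2106569552 = -488102698211083/231705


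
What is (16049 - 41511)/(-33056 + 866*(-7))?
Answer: 12731/19559 ≈ 0.65090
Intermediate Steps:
(16049 - 41511)/(-33056 + 866*(-7)) = -25462/(-33056 - 6062) = -25462/(-39118) = -25462*(-1/39118) = 12731/19559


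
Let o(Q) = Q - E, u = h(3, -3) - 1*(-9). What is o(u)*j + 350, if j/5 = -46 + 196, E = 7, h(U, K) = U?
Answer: 4100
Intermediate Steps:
j = 750 (j = 5*(-46 + 196) = 5*150 = 750)
u = 12 (u = 3 - 1*(-9) = 3 + 9 = 12)
o(Q) = -7 + Q (o(Q) = Q - 1*7 = Q - 7 = -7 + Q)
o(u)*j + 350 = (-7 + 12)*750 + 350 = 5*750 + 350 = 3750 + 350 = 4100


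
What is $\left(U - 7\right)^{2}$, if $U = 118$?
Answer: $12321$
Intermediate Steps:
$\left(U - 7\right)^{2} = \left(118 - 7\right)^{2} = 111^{2} = 12321$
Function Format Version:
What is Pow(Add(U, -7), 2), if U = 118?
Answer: 12321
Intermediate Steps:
Pow(Add(U, -7), 2) = Pow(Add(118, -7), 2) = Pow(111, 2) = 12321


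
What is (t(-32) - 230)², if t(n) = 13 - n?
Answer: 34225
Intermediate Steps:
(t(-32) - 230)² = ((13 - 1*(-32)) - 230)² = ((13 + 32) - 230)² = (45 - 230)² = (-185)² = 34225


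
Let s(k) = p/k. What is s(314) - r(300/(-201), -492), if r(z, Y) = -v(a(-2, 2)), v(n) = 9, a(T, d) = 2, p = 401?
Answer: 3227/314 ≈ 10.277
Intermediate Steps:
r(z, Y) = -9 (r(z, Y) = -1*9 = -9)
s(k) = 401/k
s(314) - r(300/(-201), -492) = 401/314 - 1*(-9) = 401*(1/314) + 9 = 401/314 + 9 = 3227/314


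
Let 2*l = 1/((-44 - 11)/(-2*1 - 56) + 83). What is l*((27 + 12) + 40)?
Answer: 2291/4869 ≈ 0.47053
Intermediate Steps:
l = 29/4869 (l = 1/(2*((-44 - 11)/(-2*1 - 56) + 83)) = 1/(2*(-55/(-2 - 56) + 83)) = 1/(2*(-55/(-58) + 83)) = 1/(2*(-55*(-1/58) + 83)) = 1/(2*(55/58 + 83)) = 1/(2*(4869/58)) = (½)*(58/4869) = 29/4869 ≈ 0.0059560)
l*((27 + 12) + 40) = 29*((27 + 12) + 40)/4869 = 29*(39 + 40)/4869 = (29/4869)*79 = 2291/4869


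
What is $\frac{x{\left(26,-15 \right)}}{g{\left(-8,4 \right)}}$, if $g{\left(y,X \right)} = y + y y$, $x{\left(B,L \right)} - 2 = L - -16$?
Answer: $\frac{3}{56} \approx 0.053571$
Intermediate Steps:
$x{\left(B,L \right)} = 18 + L$ ($x{\left(B,L \right)} = 2 + \left(L - -16\right) = 2 + \left(L + 16\right) = 2 + \left(16 + L\right) = 18 + L$)
$g{\left(y,X \right)} = y + y^{2}$
$\frac{x{\left(26,-15 \right)}}{g{\left(-8,4 \right)}} = \frac{18 - 15}{\left(-8\right) \left(1 - 8\right)} = \frac{1}{\left(-8\right) \left(-7\right)} 3 = \frac{1}{56} \cdot 3 = \frac{3}{56}$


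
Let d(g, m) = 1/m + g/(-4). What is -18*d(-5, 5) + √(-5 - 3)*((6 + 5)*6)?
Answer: -261/10 + 132*I*√2 ≈ -26.1 + 186.68*I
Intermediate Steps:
d(g, m) = 1/m - g/4 (d(g, m) = 1/m + g*(-¼) = 1/m - g/4)
-18*d(-5, 5) + √(-5 - 3)*((6 + 5)*6) = -18*(1/5 - ¼*(-5)) + √(-5 - 3)*((6 + 5)*6) = -18*(⅕ + 5/4) + √(-8)*(11*6) = -18*29/20 + (2*I*√2)*66 = -261/10 + 132*I*√2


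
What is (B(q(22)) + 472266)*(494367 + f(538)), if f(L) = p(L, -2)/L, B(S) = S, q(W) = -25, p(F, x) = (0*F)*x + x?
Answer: 62800838102002/269 ≈ 2.3346e+11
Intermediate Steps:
p(F, x) = x (p(F, x) = 0*x + x = 0 + x = x)
f(L) = -2/L
(B(q(22)) + 472266)*(494367 + f(538)) = (-25 + 472266)*(494367 - 2/538) = 472241*(494367 - 2*1/538) = 472241*(494367 - 1/269) = 472241*(132984722/269) = 62800838102002/269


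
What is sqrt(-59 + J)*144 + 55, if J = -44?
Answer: 55 + 144*I*sqrt(103) ≈ 55.0 + 1461.4*I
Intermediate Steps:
sqrt(-59 + J)*144 + 55 = sqrt(-59 - 44)*144 + 55 = sqrt(-103)*144 + 55 = (I*sqrt(103))*144 + 55 = 144*I*sqrt(103) + 55 = 55 + 144*I*sqrt(103)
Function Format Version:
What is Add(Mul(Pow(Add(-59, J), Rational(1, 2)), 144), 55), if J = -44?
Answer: Add(55, Mul(144, I, Pow(103, Rational(1, 2)))) ≈ Add(55.000, Mul(1461.4, I))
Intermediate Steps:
Add(Mul(Pow(Add(-59, J), Rational(1, 2)), 144), 55) = Add(Mul(Pow(Add(-59, -44), Rational(1, 2)), 144), 55) = Add(Mul(Pow(-103, Rational(1, 2)), 144), 55) = Add(Mul(Mul(I, Pow(103, Rational(1, 2))), 144), 55) = Add(Mul(144, I, Pow(103, Rational(1, 2))), 55) = Add(55, Mul(144, I, Pow(103, Rational(1, 2))))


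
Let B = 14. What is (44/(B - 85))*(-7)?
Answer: 308/71 ≈ 4.3380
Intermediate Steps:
(44/(B - 85))*(-7) = (44/(14 - 85))*(-7) = (44/(-71))*(-7) = -1/71*44*(-7) = -44/71*(-7) = 308/71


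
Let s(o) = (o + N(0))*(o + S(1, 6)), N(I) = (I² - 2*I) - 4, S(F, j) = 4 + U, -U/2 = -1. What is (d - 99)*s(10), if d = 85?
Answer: -1344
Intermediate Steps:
U = 2 (U = -2*(-1) = 2)
S(F, j) = 6 (S(F, j) = 4 + 2 = 6)
N(I) = -4 + I² - 2*I
s(o) = (-4 + o)*(6 + o) (s(o) = (o + (-4 + 0² - 2*0))*(o + 6) = (o + (-4 + 0 + 0))*(6 + o) = (o - 4)*(6 + o) = (-4 + o)*(6 + o))
(d - 99)*s(10) = (85 - 99)*(-24 + 10² + 2*10) = -14*(-24 + 100 + 20) = -14*96 = -1344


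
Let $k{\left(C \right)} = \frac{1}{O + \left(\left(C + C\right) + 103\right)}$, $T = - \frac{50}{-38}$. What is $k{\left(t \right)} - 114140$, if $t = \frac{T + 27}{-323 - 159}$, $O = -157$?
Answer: $- \frac{28284353139}{247804} \approx -1.1414 \cdot 10^{5}$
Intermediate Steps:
$T = \frac{25}{19}$ ($T = \left(-50\right) \left(- \frac{1}{38}\right) = \frac{25}{19} \approx 1.3158$)
$t = - \frac{269}{4579}$ ($t = \frac{\frac{25}{19} + 27}{-323 - 159} = \frac{538}{19 \left(-482\right)} = \frac{538}{19} \left(- \frac{1}{482}\right) = - \frac{269}{4579} \approx -0.058746$)
$k{\left(C \right)} = \frac{1}{-54 + 2 C}$ ($k{\left(C \right)} = \frac{1}{-157 + \left(\left(C + C\right) + 103\right)} = \frac{1}{-157 + \left(2 C + 103\right)} = \frac{1}{-157 + \left(103 + 2 C\right)} = \frac{1}{-54 + 2 C}$)
$k{\left(t \right)} - 114140 = \frac{1}{2 \left(-27 - \frac{269}{4579}\right)} - 114140 = \frac{1}{2 \left(- \frac{123902}{4579}\right)} - 114140 = \frac{1}{2} \left(- \frac{4579}{123902}\right) - 114140 = - \frac{4579}{247804} - 114140 = - \frac{28284353139}{247804}$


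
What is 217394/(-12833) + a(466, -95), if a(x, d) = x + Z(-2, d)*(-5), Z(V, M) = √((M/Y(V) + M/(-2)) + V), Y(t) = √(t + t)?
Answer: 5762784/12833 - 5*√(182 + 190*I)/2 ≈ 411.76 - 15.92*I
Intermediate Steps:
Y(t) = √2*√t (Y(t) = √(2*t) = √2*√t)
Z(V, M) = √(V - M/2 + M*√2/(2*√V)) (Z(V, M) = √((M/((√2*√V)) + M/(-2)) + V) = √((M*(√2/(2*√V)) + M*(-½)) + V) = √((M*√2/(2*√V) - M/2) + V) = √((-M/2 + M*√2/(2*√V)) + V) = √(V - M/2 + M*√2/(2*√V)))
a(x, d) = x - 5*√(-8 - 2*d - 2*I*d)/2 (a(x, d) = x + (√(-2*d + 4*(-2) + 2*d*√2/√(-2))/2)*(-5) = x + (√(-2*d - 8 + 2*d*√2*(-I*√2/2))/2)*(-5) = x + (√(-2*d - 8 - 2*I*d)/2)*(-5) = x + (√(-8 - 2*d - 2*I*d)/2)*(-5) = x - 5*√(-8 - 2*d - 2*I*d)/2)
217394/(-12833) + a(466, -95) = 217394/(-12833) + (466 - 5*√(-8 - 2*(-95) - 2*I*(-95))/2) = 217394*(-1/12833) + (466 - 5*√(-8 + 190 + 190*I)/2) = -217394/12833 + (466 - 5*√(182 + 190*I)/2) = 5762784/12833 - 5*√(182 + 190*I)/2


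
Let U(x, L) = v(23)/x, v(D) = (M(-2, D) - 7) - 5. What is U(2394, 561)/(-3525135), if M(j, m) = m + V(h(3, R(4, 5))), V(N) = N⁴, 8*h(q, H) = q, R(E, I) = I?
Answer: -45137/34566853386240 ≈ -1.3058e-9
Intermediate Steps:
h(q, H) = q/8
M(j, m) = 81/4096 + m (M(j, m) = m + ((⅛)*3)⁴ = m + (3/8)⁴ = m + 81/4096 = 81/4096 + m)
v(D) = -49071/4096 + D (v(D) = ((81/4096 + D) - 7) - 5 = (-28591/4096 + D) - 5 = -49071/4096 + D)
U(x, L) = 45137/(4096*x) (U(x, L) = (-49071/4096 + 23)/x = 45137/(4096*x))
U(2394, 561)/(-3525135) = ((45137/4096)/2394)/(-3525135) = ((45137/4096)*(1/2394))*(-1/3525135) = (45137/9805824)*(-1/3525135) = -45137/34566853386240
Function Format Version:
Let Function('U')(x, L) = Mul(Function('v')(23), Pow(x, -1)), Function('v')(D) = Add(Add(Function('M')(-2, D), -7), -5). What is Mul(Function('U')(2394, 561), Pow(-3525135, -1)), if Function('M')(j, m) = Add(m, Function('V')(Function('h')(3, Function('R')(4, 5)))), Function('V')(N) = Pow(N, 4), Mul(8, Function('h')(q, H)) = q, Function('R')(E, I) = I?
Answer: Rational(-45137, 34566853386240) ≈ -1.3058e-9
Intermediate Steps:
Function('h')(q, H) = Mul(Rational(1, 8), q)
Function('M')(j, m) = Add(Rational(81, 4096), m) (Function('M')(j, m) = Add(m, Pow(Mul(Rational(1, 8), 3), 4)) = Add(m, Pow(Rational(3, 8), 4)) = Add(m, Rational(81, 4096)) = Add(Rational(81, 4096), m))
Function('v')(D) = Add(Rational(-49071, 4096), D) (Function('v')(D) = Add(Add(Add(Rational(81, 4096), D), -7), -5) = Add(Add(Rational(-28591, 4096), D), -5) = Add(Rational(-49071, 4096), D))
Function('U')(x, L) = Mul(Rational(45137, 4096), Pow(x, -1)) (Function('U')(x, L) = Mul(Add(Rational(-49071, 4096), 23), Pow(x, -1)) = Mul(Rational(45137, 4096), Pow(x, -1)))
Mul(Function('U')(2394, 561), Pow(-3525135, -1)) = Mul(Mul(Rational(45137, 4096), Pow(2394, -1)), Pow(-3525135, -1)) = Mul(Mul(Rational(45137, 4096), Rational(1, 2394)), Rational(-1, 3525135)) = Mul(Rational(45137, 9805824), Rational(-1, 3525135)) = Rational(-45137, 34566853386240)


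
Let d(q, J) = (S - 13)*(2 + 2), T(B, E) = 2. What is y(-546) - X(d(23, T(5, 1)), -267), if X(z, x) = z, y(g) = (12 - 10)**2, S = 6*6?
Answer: -88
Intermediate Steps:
S = 36
d(q, J) = 92 (d(q, J) = (36 - 13)*(2 + 2) = 23*4 = 92)
y(g) = 4 (y(g) = 2**2 = 4)
y(-546) - X(d(23, T(5, 1)), -267) = 4 - 1*92 = 4 - 92 = -88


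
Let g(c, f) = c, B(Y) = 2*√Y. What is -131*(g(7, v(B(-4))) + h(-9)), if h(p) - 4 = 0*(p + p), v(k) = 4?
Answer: -1441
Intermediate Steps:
h(p) = 4 (h(p) = 4 + 0*(p + p) = 4 + 0*(2*p) = 4 + 0 = 4)
-131*(g(7, v(B(-4))) + h(-9)) = -131*(7 + 4) = -131*11 = -1441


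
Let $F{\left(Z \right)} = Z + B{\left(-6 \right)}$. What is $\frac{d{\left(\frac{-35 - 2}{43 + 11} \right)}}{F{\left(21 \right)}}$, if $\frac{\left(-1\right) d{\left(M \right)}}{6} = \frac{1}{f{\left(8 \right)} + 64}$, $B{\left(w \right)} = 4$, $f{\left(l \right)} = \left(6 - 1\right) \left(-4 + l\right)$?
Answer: $- \frac{1}{350} \approx -0.0028571$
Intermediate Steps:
$f{\left(l \right)} = -20 + 5 l$ ($f{\left(l \right)} = 5 \left(-4 + l\right) = -20 + 5 l$)
$d{\left(M \right)} = - \frac{1}{14}$ ($d{\left(M \right)} = - \frac{6}{\left(-20 + 5 \cdot 8\right) + 64} = - \frac{6}{\left(-20 + 40\right) + 64} = - \frac{6}{20 + 64} = - \frac{6}{84} = \left(-6\right) \frac{1}{84} = - \frac{1}{14}$)
$F{\left(Z \right)} = 4 + Z$ ($F{\left(Z \right)} = Z + 4 = 4 + Z$)
$\frac{d{\left(\frac{-35 - 2}{43 + 11} \right)}}{F{\left(21 \right)}} = - \frac{1}{14 \left(4 + 21\right)} = - \frac{1}{14 \cdot 25} = \left(- \frac{1}{14}\right) \frac{1}{25} = - \frac{1}{350}$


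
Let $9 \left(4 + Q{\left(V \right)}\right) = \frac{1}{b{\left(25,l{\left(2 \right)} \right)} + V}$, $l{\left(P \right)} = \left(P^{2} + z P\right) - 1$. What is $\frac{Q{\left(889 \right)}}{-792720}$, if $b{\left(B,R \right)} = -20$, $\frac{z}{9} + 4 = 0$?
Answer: $\frac{31283}{6199863120} \approx 5.0458 \cdot 10^{-6}$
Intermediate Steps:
$z = -36$ ($z = -36 + 9 \cdot 0 = -36 + 0 = -36$)
$l{\left(P \right)} = -1 + P^{2} - 36 P$ ($l{\left(P \right)} = \left(P^{2} - 36 P\right) - 1 = -1 + P^{2} - 36 P$)
$Q{\left(V \right)} = -4 + \frac{1}{9 \left(-20 + V\right)}$
$\frac{Q{\left(889 \right)}}{-792720} = \frac{\frac{1}{9} \frac{1}{-20 + 889} \left(721 - 32004\right)}{-792720} = \frac{721 - 32004}{9 \cdot 869} \left(- \frac{1}{792720}\right) = \frac{1}{9} \cdot \frac{1}{869} \left(-31283\right) \left(- \frac{1}{792720}\right) = \left(- \frac{31283}{7821}\right) \left(- \frac{1}{792720}\right) = \frac{31283}{6199863120}$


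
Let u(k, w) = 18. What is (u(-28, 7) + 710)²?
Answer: 529984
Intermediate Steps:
(u(-28, 7) + 710)² = (18 + 710)² = 728² = 529984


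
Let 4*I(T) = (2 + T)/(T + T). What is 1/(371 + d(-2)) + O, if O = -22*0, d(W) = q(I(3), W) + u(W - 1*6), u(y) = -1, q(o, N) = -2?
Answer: 1/368 ≈ 0.0027174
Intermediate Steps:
I(T) = (2 + T)/(8*T) (I(T) = ((2 + T)/(T + T))/4 = ((2 + T)/((2*T)))/4 = ((2 + T)*(1/(2*T)))/4 = ((2 + T)/(2*T))/4 = (2 + T)/(8*T))
d(W) = -3 (d(W) = -2 - 1 = -3)
O = 0
1/(371 + d(-2)) + O = 1/(371 - 3) + 0 = 1/368 + 0 = 1/368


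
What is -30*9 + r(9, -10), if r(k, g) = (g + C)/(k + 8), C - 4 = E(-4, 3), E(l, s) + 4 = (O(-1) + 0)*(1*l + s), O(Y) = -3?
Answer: -4597/17 ≈ -270.41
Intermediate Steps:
E(l, s) = -4 - 3*l - 3*s (E(l, s) = -4 + (-3 + 0)*(1*l + s) = -4 - 3*(l + s) = -4 + (-3*l - 3*s) = -4 - 3*l - 3*s)
C = 3 (C = 4 + (-4 - 3*(-4) - 3*3) = 4 + (-4 + 12 - 9) = 4 - 1 = 3)
r(k, g) = (3 + g)/(8 + k) (r(k, g) = (g + 3)/(k + 8) = (3 + g)/(8 + k))
-30*9 + r(9, -10) = -30*9 + (3 - 10)/(8 + 9) = -270 - 7/17 = -4597/17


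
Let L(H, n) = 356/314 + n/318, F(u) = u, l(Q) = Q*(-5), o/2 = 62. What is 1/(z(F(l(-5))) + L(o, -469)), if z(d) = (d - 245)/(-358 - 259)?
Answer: 30804342/476827 ≈ 64.603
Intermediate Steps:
o = 124 (o = 2*62 = 124)
l(Q) = -5*Q
L(H, n) = 178/157 + n/318 (L(H, n) = 356*(1/314) + n*(1/318) = 178/157 + n/318)
z(d) = 245/617 - d/617 (z(d) = (-245 + d)/(-617) = (-245 + d)*(-1/617) = 245/617 - d/617)
1/(z(F(l(-5))) + L(o, -469)) = 1/((245/617 - (-5)*(-5)/617) + (178/157 + (1/318)*(-469))) = 1/((245/617 - 1/617*25) + (178/157 - 469/318)) = 1/((245/617 - 25/617) - 17029/49926) = 1/(220/617 - 17029/49926) = 1/(476827/30804342) = 30804342/476827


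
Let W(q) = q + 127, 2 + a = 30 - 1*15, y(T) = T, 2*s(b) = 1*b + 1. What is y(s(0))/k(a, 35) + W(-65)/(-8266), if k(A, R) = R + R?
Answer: -207/578620 ≈ -0.00035775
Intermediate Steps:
s(b) = 1/2 + b/2 (s(b) = (1*b + 1)/2 = (b + 1)/2 = (1 + b)/2 = 1/2 + b/2)
a = 13 (a = -2 + (30 - 1*15) = -2 + (30 - 15) = -2 + 15 = 13)
k(A, R) = 2*R
W(q) = 127 + q
y(s(0))/k(a, 35) + W(-65)/(-8266) = (1/2 + (1/2)*0)/((2*35)) + (127 - 65)/(-8266) = (1/2 + 0)/70 + 62*(-1/8266) = (1/2)*(1/70) - 31/4133 = 1/140 - 31/4133 = -207/578620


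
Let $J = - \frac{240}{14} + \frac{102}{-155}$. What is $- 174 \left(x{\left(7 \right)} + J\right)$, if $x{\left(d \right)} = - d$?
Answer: $\frac{4682166}{1085} \approx 4315.4$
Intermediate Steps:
$J = - \frac{19314}{1085}$ ($J = \left(-240\right) \frac{1}{14} + 102 \left(- \frac{1}{155}\right) = - \frac{120}{7} - \frac{102}{155} = - \frac{19314}{1085} \approx -17.801$)
$- 174 \left(x{\left(7 \right)} + J\right) = - 174 \left(\left(-1\right) 7 - \frac{19314}{1085}\right) = - 174 \left(-7 - \frac{19314}{1085}\right) = \left(-174\right) \left(- \frac{26909}{1085}\right) = \frac{4682166}{1085}$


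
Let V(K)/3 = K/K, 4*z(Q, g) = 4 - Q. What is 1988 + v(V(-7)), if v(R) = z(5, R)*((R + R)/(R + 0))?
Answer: 3975/2 ≈ 1987.5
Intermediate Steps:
z(Q, g) = 1 - Q/4 (z(Q, g) = (4 - Q)/4 = 1 - Q/4)
V(K) = 3 (V(K) = 3*(K/K) = 3*1 = 3)
v(R) = -½ (v(R) = (1 - ¼*5)*((R + R)/(R + 0)) = (1 - 5/4)*((2*R)/R) = -¼*2 = -½)
1988 + v(V(-7)) = 1988 - ½ = 3975/2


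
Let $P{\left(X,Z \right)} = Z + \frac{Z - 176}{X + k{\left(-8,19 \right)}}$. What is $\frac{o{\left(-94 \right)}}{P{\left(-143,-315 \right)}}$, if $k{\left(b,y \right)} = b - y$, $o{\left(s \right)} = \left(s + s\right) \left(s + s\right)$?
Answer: $- \frac{6008480}{53059} \approx -113.24$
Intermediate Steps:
$o{\left(s \right)} = 4 s^{2}$ ($o{\left(s \right)} = 2 s 2 s = 4 s^{2}$)
$P{\left(X,Z \right)} = Z + \frac{-176 + Z}{-27 + X}$ ($P{\left(X,Z \right)} = Z + \frac{Z - 176}{X - 27} = Z + \frac{-176 + Z}{X - 27} = Z + \frac{-176 + Z}{-27 + X}$)
$\frac{o{\left(-94 \right)}}{P{\left(-143,-315 \right)}} = \frac{4 \left(-94\right)^{2}}{\frac{1}{-27 - 143} \left(-176 - -8190 - -45045\right)} = \frac{4 \cdot 8836}{\frac{1}{-170} \left(-176 + 8190 + 45045\right)} = \frac{35344}{\left(- \frac{1}{170}\right) 53059} = \frac{35344}{- \frac{53059}{170}} = 35344 \left(- \frac{170}{53059}\right) = - \frac{6008480}{53059}$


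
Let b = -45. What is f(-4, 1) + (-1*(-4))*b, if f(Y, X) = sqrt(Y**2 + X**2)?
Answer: -180 + sqrt(17) ≈ -175.88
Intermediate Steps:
f(Y, X) = sqrt(X**2 + Y**2)
f(-4, 1) + (-1*(-4))*b = sqrt(1**2 + (-4)**2) - 1*(-4)*(-45) = sqrt(1 + 16) + 4*(-45) = sqrt(17) - 180 = -180 + sqrt(17)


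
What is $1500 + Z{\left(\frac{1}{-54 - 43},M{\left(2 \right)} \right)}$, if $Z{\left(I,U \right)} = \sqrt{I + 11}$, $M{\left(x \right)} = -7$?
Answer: $1500 + \frac{\sqrt{103402}}{97} \approx 1503.3$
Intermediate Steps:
$Z{\left(I,U \right)} = \sqrt{11 + I}$
$1500 + Z{\left(\frac{1}{-54 - 43},M{\left(2 \right)} \right)} = 1500 + \sqrt{11 + \frac{1}{-54 - 43}} = 1500 + \sqrt{11 + \frac{1}{-97}} = 1500 + \sqrt{11 - \frac{1}{97}} = 1500 + \sqrt{\frac{1066}{97}} = 1500 + \frac{\sqrt{103402}}{97}$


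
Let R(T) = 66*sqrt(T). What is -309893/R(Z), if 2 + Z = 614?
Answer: -18229*sqrt(17)/396 ≈ -189.80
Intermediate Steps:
Z = 612 (Z = -2 + 614 = 612)
-309893/R(Z) = -309893*sqrt(17)/6732 = -18229*sqrt(17)/396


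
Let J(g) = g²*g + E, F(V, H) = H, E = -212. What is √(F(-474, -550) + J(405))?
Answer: 11*√549003 ≈ 8150.4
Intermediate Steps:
J(g) = -212 + g³ (J(g) = g²*g - 212 = g³ - 212 = -212 + g³)
√(F(-474, -550) + J(405)) = √(-550 + (-212 + 405³)) = √(-550 + (-212 + 66430125)) = √(-550 + 66429913) = √66429363 = 11*√549003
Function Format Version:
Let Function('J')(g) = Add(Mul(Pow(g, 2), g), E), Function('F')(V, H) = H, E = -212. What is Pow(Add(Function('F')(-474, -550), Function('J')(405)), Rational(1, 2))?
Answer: Mul(11, Pow(549003, Rational(1, 2))) ≈ 8150.4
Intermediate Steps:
Function('J')(g) = Add(-212, Pow(g, 3)) (Function('J')(g) = Add(Mul(Pow(g, 2), g), -212) = Add(Pow(g, 3), -212) = Add(-212, Pow(g, 3)))
Pow(Add(Function('F')(-474, -550), Function('J')(405)), Rational(1, 2)) = Pow(Add(-550, Add(-212, Pow(405, 3))), Rational(1, 2)) = Pow(Add(-550, Add(-212, 66430125)), Rational(1, 2)) = Pow(Add(-550, 66429913), Rational(1, 2)) = Pow(66429363, Rational(1, 2)) = Mul(11, Pow(549003, Rational(1, 2)))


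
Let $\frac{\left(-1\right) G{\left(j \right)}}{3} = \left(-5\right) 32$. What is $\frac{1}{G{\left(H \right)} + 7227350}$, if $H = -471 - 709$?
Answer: $\frac{1}{7227830} \approx 1.3835 \cdot 10^{-7}$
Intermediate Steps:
$H = -1180$
$G{\left(j \right)} = 480$ ($G{\left(j \right)} = - 3 \left(\left(-5\right) 32\right) = \left(-3\right) \left(-160\right) = 480$)
$\frac{1}{G{\left(H \right)} + 7227350} = \frac{1}{480 + 7227350} = \frac{1}{7227830}$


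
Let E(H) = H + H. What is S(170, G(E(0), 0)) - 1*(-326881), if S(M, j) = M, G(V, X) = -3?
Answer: 327051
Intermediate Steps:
E(H) = 2*H
S(170, G(E(0), 0)) - 1*(-326881) = 170 - 1*(-326881) = 170 + 326881 = 327051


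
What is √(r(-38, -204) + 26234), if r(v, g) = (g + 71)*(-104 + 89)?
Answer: √28229 ≈ 168.01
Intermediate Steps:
r(v, g) = -1065 - 15*g (r(v, g) = (71 + g)*(-15) = -1065 - 15*g)
√(r(-38, -204) + 26234) = √((-1065 - 15*(-204)) + 26234) = √((-1065 + 3060) + 26234) = √(1995 + 26234) = √28229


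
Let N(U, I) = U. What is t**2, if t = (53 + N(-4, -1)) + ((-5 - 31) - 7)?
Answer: 36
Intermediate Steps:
t = 6 (t = (53 - 4) + ((-5 - 31) - 7) = 49 + (-36 - 7) = 49 - 43 = 6)
t**2 = 6**2 = 36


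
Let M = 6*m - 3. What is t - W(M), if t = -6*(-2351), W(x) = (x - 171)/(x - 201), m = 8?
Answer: 366735/26 ≈ 14105.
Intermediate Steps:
M = 45 (M = 6*8 - 3 = 48 - 3 = 45)
W(x) = (-171 + x)/(-201 + x)
t = 14106
t - W(M) = 14106 - (-171 + 45)/(-201 + 45) = 14106 - (-126)/(-156) = 14106 - (-1)*(-126)/156 = 14106 - 1*21/26 = 14106 - 21/26 = 366735/26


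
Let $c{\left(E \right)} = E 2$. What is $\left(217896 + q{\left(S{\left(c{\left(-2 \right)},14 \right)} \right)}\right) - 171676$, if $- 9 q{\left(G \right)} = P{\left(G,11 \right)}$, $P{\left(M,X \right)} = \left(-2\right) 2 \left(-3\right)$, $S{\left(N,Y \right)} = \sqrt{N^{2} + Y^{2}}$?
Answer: $\frac{138656}{3} \approx 46219.0$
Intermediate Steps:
$c{\left(E \right)} = 2 E$
$P{\left(M,X \right)} = 12$ ($P{\left(M,X \right)} = \left(-4\right) \left(-3\right) = 12$)
$q{\left(G \right)} = - \frac{4}{3}$ ($q{\left(G \right)} = \left(- \frac{1}{9}\right) 12 = - \frac{4}{3}$)
$\left(217896 + q{\left(S{\left(c{\left(-2 \right)},14 \right)} \right)}\right) - 171676 = \left(217896 - \frac{4}{3}\right) - 171676 = \frac{653684}{3} - 171676 = \frac{138656}{3}$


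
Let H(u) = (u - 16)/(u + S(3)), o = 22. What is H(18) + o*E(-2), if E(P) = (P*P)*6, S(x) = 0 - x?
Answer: 7922/15 ≈ 528.13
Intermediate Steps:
S(x) = -x
E(P) = 6*P**2 (E(P) = P**2*6 = 6*P**2)
H(u) = (-16 + u)/(-3 + u) (H(u) = (u - 16)/(u - 1*3) = (-16 + u)/(u - 3) = (-16 + u)/(-3 + u))
H(18) + o*E(-2) = (-16 + 18)/(-3 + 18) + 22*(6*(-2)**2) = 2/15 + 22*(6*4) = (1/15)*2 + 22*24 = 2/15 + 528 = 7922/15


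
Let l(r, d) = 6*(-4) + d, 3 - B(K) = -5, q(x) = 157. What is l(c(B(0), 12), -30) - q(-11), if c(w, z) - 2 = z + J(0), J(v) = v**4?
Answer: -211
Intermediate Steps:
B(K) = 8 (B(K) = 3 - 1*(-5) = 3 + 5 = 8)
c(w, z) = 2 + z (c(w, z) = 2 + (z + 0**4) = 2 + (z + 0) = 2 + z)
l(r, d) = -24 + d
l(c(B(0), 12), -30) - q(-11) = (-24 - 30) - 1*157 = -54 - 157 = -211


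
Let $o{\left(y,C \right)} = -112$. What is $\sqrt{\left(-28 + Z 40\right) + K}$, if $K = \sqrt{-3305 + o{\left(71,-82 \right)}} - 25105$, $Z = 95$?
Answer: $\sqrt{-21333 + i \sqrt{3417}} \approx 0.2 + 146.06 i$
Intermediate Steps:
$K = -25105 + i \sqrt{3417}$ ($K = \sqrt{-3305 - 112} - 25105 = \sqrt{-3417} - 25105 = i \sqrt{3417} - 25105 = -25105 + i \sqrt{3417} \approx -25105.0 + 58.455 i$)
$\sqrt{\left(-28 + Z 40\right) + K} = \sqrt{\left(-28 + 95 \cdot 40\right) - \left(25105 - i \sqrt{3417}\right)} = \sqrt{\left(-28 + 3800\right) - \left(25105 - i \sqrt{3417}\right)} = \sqrt{3772 - \left(25105 - i \sqrt{3417}\right)} = \sqrt{-21333 + i \sqrt{3417}}$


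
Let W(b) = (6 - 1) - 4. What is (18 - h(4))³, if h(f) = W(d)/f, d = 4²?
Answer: 357911/64 ≈ 5592.4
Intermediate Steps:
d = 16
W(b) = 1 (W(b) = 5 - 4 = 1)
h(f) = 1/f
(18 - h(4))³ = (18 - 1/4)³ = (18 - 1*¼)³ = (18 - ¼)³ = (71/4)³ = 357911/64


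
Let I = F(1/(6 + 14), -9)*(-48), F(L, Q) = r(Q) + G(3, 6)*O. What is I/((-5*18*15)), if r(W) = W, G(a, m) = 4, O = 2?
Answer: -8/225 ≈ -0.035556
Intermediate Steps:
F(L, Q) = 8 + Q (F(L, Q) = Q + 4*2 = Q + 8 = 8 + Q)
I = 48 (I = (8 - 9)*(-48) = -1*(-48) = 48)
I/((-5*18*15)) = 48/((-5*18*15)) = 48/((-90*15)) = 48/(-1350) = 48*(-1/1350) = -8/225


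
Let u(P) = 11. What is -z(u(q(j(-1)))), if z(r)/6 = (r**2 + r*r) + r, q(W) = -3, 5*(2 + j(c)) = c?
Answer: -1518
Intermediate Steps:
j(c) = -2 + c/5
z(r) = 6*r + 12*r**2 (z(r) = 6*((r**2 + r*r) + r) = 6*((r**2 + r**2) + r) = 6*(2*r**2 + r) = 6*(r + 2*r**2) = 6*r + 12*r**2)
-z(u(q(j(-1)))) = -6*11*(1 + 2*11) = -6*11*(1 + 22) = -6*11*23 = -1*1518 = -1518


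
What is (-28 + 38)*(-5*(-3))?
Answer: 150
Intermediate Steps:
(-28 + 38)*(-5*(-3)) = 10*15 = 150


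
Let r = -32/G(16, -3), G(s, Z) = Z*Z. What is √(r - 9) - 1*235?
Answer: -235 + I*√113/3 ≈ -235.0 + 3.5434*I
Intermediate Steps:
G(s, Z) = Z²
r = -32/9 (r = -32/((-3)²) = -32/9 ≈ -3.5556)
√(r - 9) - 1*235 = √(-32/9 - 9) - 1*235 = √(-113/9) - 235 = I*√113/3 - 235 = -235 + I*√113/3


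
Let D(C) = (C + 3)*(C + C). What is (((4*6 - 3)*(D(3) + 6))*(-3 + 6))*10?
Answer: 26460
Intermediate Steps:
D(C) = 2*C*(3 + C) (D(C) = (3 + C)*(2*C) = 2*C*(3 + C))
(((4*6 - 3)*(D(3) + 6))*(-3 + 6))*10 = (((4*6 - 3)*(2*3*(3 + 3) + 6))*(-3 + 6))*10 = (((24 - 3)*(2*3*6 + 6))*3)*10 = ((21*(36 + 6))*3)*10 = ((21*42)*3)*10 = (882*3)*10 = 2646*10 = 26460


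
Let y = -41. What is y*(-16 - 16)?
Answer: 1312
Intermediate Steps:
y*(-16 - 16) = -41*(-16 - 16) = -41*(-32) = 1312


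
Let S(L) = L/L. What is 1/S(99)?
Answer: 1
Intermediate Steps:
S(L) = 1
1/S(99) = 1/1 = 1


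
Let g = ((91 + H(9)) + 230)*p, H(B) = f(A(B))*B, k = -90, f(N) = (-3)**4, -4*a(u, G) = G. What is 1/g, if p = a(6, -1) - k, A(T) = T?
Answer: 2/189525 ≈ 1.0553e-5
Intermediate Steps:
a(u, G) = -G/4
f(N) = 81
H(B) = 81*B
p = 361/4 (p = -1/4*(-1) - 1*(-90) = 1/4 + 90 = 361/4 ≈ 90.250)
g = 189525/2 (g = ((91 + 81*9) + 230)*(361/4) = ((91 + 729) + 230)*(361/4) = (820 + 230)*(361/4) = 1050*(361/4) = 189525/2 ≈ 94763.)
1/g = 1/(189525/2) = 2/189525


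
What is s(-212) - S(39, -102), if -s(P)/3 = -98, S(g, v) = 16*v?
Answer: 1926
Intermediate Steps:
s(P) = 294 (s(P) = -3*(-98) = 294)
s(-212) - S(39, -102) = 294 - 16*(-102) = 294 - 1*(-1632) = 294 + 1632 = 1926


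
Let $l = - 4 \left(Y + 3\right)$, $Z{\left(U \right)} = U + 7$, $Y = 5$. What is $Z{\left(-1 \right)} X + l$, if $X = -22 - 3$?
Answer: $-182$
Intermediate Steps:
$Z{\left(U \right)} = 7 + U$
$l = -32$ ($l = - 4 \left(5 + 3\right) = \left(-4\right) 8 = -32$)
$X = -25$
$Z{\left(-1 \right)} X + l = \left(7 - 1\right) \left(-25\right) - 32 = 6 \left(-25\right) - 32 = -150 - 32 = -182$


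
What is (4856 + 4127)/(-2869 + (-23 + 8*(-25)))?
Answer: -8983/3092 ≈ -2.9052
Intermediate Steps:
(4856 + 4127)/(-2869 + (-23 + 8*(-25))) = 8983/(-2869 + (-23 - 200)) = 8983/(-2869 - 223) = 8983/(-3092) = 8983*(-1/3092) = -8983/3092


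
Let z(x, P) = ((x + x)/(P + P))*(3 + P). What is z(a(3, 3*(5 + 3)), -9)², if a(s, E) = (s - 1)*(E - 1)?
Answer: 8464/9 ≈ 940.44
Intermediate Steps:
a(s, E) = (-1 + E)*(-1 + s) (a(s, E) = (-1 + s)*(-1 + E) = (-1 + E)*(-1 + s))
z(x, P) = x*(3 + P)/P (z(x, P) = ((2*x)/((2*P)))*(3 + P) = ((2*x)*(1/(2*P)))*(3 + P) = (x/P)*(3 + P) = x*(3 + P)/P)
z(a(3, 3*(5 + 3)), -9)² = ((1 - 3*(5 + 3) - 1*3 + (3*(5 + 3))*3)*(3 - 9)/(-9))² = ((1 - 3*8 - 3 + (3*8)*3)*(-⅑)*(-6))² = ((1 - 1*24 - 3 + 24*3)*(-⅑)*(-6))² = ((1 - 24 - 3 + 72)*(-⅑)*(-6))² = (46*(-⅑)*(-6))² = (92/3)² = 8464/9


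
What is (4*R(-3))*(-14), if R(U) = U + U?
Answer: 336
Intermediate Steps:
R(U) = 2*U
(4*R(-3))*(-14) = (4*(2*(-3)))*(-14) = (4*(-6))*(-14) = -24*(-14) = 336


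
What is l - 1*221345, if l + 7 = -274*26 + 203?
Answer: -228273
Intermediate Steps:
l = -6928 (l = -7 + (-274*26 + 203) = -7 + (-7124 + 203) = -7 - 6921 = -6928)
l - 1*221345 = -6928 - 1*221345 = -6928 - 221345 = -228273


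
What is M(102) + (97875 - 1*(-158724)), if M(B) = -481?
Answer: 256118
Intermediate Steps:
M(102) + (97875 - 1*(-158724)) = -481 + (97875 - 1*(-158724)) = -481 + (97875 + 158724) = -481 + 256599 = 256118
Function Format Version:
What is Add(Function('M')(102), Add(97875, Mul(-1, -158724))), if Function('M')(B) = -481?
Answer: 256118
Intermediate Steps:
Add(Function('M')(102), Add(97875, Mul(-1, -158724))) = Add(-481, Add(97875, Mul(-1, -158724))) = Add(-481, Add(97875, 158724)) = Add(-481, 256599) = 256118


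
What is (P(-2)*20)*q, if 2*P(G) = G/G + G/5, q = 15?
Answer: 90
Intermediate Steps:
P(G) = ½ + G/10 (P(G) = (G/G + G/5)/2 = (1 + G*(⅕))/2 = (1 + G/5)/2 = ½ + G/10)
(P(-2)*20)*q = ((½ + (⅒)*(-2))*20)*15 = ((½ - ⅕)*20)*15 = ((3/10)*20)*15 = 6*15 = 90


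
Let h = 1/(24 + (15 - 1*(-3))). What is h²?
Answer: 1/1764 ≈ 0.00056689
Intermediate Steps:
h = 1/42 (h = 1/(24 + (15 + 3)) = 1/(24 + 18) = 1/42 ≈ 0.023810)
h² = (1/42)² = 1/1764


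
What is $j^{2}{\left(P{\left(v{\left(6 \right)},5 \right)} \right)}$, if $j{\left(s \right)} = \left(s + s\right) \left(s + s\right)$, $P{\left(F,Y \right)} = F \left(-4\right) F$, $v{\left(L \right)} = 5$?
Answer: $1600000000$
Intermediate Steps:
$P{\left(F,Y \right)} = - 4 F^{2}$ ($P{\left(F,Y \right)} = - 4 F F = - 4 F^{2}$)
$j{\left(s \right)} = 4 s^{2}$ ($j{\left(s \right)} = 2 s 2 s = 4 s^{2}$)
$j^{2}{\left(P{\left(v{\left(6 \right)},5 \right)} \right)} = \left(4 \left(- 4 \cdot 5^{2}\right)^{2}\right)^{2} = \left(4 \left(\left(-4\right) 25\right)^{2}\right)^{2} = \left(4 \left(-100\right)^{2}\right)^{2} = \left(4 \cdot 10000\right)^{2} = 40000^{2} = 1600000000$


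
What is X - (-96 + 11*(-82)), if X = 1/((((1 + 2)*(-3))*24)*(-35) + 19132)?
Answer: 26638617/26692 ≈ 998.00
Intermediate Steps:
X = 1/26692 (X = 1/(((3*(-3))*24)*(-35) + 19132) = 1/(-9*24*(-35) + 19132) = 1/(-216*(-35) + 19132) = 1/(7560 + 19132) = 1/26692 ≈ 3.7464e-5)
X - (-96 + 11*(-82)) = 1/26692 - (-96 + 11*(-82)) = 1/26692 - (-96 - 902) = 1/26692 - 1*(-998) = 1/26692 + 998 = 26638617/26692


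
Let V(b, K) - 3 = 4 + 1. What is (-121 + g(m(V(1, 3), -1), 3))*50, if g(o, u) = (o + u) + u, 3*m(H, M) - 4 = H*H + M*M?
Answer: -4600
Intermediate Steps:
V(b, K) = 8 (V(b, K) = 3 + (4 + 1) = 3 + 5 = 8)
m(H, M) = 4/3 + H²/3 + M²/3 (m(H, M) = 4/3 + (H*H + M*M)/3 = 4/3 + (H² + M²)/3 = 4/3 + (H²/3 + M²/3) = 4/3 + H²/3 + M²/3)
g(o, u) = o + 2*u
(-121 + g(m(V(1, 3), -1), 3))*50 = (-121 + ((4/3 + (⅓)*8² + (⅓)*(-1)²) + 2*3))*50 = (-121 + ((4/3 + (⅓)*64 + (⅓)*1) + 6))*50 = (-121 + ((4/3 + 64/3 + ⅓) + 6))*50 = (-121 + (23 + 6))*50 = (-121 + 29)*50 = -92*50 = -4600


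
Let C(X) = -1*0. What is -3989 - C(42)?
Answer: -3989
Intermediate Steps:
C(X) = 0
-3989 - C(42) = -3989 - 1*0 = -3989 + 0 = -3989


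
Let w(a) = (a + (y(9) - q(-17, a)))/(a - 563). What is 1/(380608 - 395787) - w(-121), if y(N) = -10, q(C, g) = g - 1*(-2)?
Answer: -15236/865203 ≈ -0.017610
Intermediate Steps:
q(C, g) = 2 + g (q(C, g) = g + 2 = 2 + g)
w(a) = -12/(-563 + a) (w(a) = (a + (-10 - (2 + a)))/(a - 563) = (a + (-10 + (-2 - a)))/(-563 + a) = (a + (-12 - a))/(-563 + a) = -12/(-563 + a))
1/(380608 - 395787) - w(-121) = 1/(380608 - 395787) - (-12)/(-563 - 121) = 1/(-15179) - (-12)/(-684) = -1/15179 - (-12)*(-1)/684 = -1/15179 - 1*1/57 = -1/15179 - 1/57 = -15236/865203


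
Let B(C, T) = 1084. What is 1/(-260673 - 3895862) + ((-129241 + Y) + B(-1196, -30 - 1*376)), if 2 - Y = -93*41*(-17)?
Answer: -802111498161/4156535 ≈ -1.9298e+5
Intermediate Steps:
Y = -64819 (Y = 2 - (-93*41)*(-17) = 2 - (-3813)*(-17) = 2 - 1*64821 = 2 - 64821 = -64819)
1/(-260673 - 3895862) + ((-129241 + Y) + B(-1196, -30 - 1*376)) = 1/(-260673 - 3895862) + ((-129241 - 64819) + 1084) = 1/(-4156535) + (-194060 + 1084) = -1/4156535 - 192976 = -802111498161/4156535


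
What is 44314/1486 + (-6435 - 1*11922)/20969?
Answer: 450970882/15579967 ≈ 28.946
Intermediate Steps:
44314/1486 + (-6435 - 1*11922)/20969 = 44314*(1/1486) + (-6435 - 11922)*(1/20969) = 22157/743 - 18357*1/20969 = 22157/743 - 18357/20969 = 450970882/15579967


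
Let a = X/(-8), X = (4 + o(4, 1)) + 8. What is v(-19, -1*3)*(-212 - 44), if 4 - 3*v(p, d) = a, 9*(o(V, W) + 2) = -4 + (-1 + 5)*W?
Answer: -448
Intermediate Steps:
o(V, W) = -22/9 + 4*W/9 (o(V, W) = -2 + (-4 + (-1 + 5)*W)/9 = -2 + (-4 + 4*W)/9 = -2 + (-4/9 + 4*W/9) = -22/9 + 4*W/9)
X = 10 (X = (4 + (-22/9 + (4/9)*1)) + 8 = (4 + (-22/9 + 4/9)) + 8 = (4 - 2) + 8 = 2 + 8 = 10)
a = -5/4 (a = 10/(-8) = 10*(-1/8) = -5/4 ≈ -1.2500)
v(p, d) = 7/4 (v(p, d) = 4/3 - 1/3*(-5/4) = 4/3 + 5/12 = 7/4)
v(-19, -1*3)*(-212 - 44) = 7*(-212 - 44)/4 = (7/4)*(-256) = -448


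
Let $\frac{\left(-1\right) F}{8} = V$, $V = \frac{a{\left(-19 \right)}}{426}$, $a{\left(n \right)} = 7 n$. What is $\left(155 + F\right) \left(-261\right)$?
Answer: $- \frac{2918589}{71} \approx -41107.0$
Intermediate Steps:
$V = - \frac{133}{426}$ ($V = \frac{7 \left(-19\right)}{426} = \left(-133\right) \frac{1}{426} = - \frac{133}{426} \approx -0.31221$)
$F = \frac{532}{213}$ ($F = \left(-8\right) \left(- \frac{133}{426}\right) = \frac{532}{213} \approx 2.4977$)
$\left(155 + F\right) \left(-261\right) = \left(155 + \frac{532}{213}\right) \left(-261\right) = \frac{33547}{213} \left(-261\right) = - \frac{2918589}{71}$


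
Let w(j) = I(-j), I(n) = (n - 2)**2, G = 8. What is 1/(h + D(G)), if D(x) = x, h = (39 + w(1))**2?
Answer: 1/2312 ≈ 0.00043253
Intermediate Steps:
I(n) = (-2 + n)**2
w(j) = (-2 - j)**2
h = 2304 (h = (39 + (2 + 1)**2)**2 = (39 + 3**2)**2 = (39 + 9)**2 = 48**2 = 2304)
1/(h + D(G)) = 1/(2304 + 8) = 1/2312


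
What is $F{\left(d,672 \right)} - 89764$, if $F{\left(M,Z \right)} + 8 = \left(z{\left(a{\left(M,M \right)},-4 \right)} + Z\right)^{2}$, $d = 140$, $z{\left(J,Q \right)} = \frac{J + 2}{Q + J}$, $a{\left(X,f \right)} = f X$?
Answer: $\frac{3873711504729}{10666756} \approx 3.6316 \cdot 10^{5}$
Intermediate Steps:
$a{\left(X,f \right)} = X f$
$z{\left(J,Q \right)} = \frac{2 + J}{J + Q}$
$F{\left(M,Z \right)} = -8 + \left(Z + \frac{2 + M^{2}}{-4 + M^{2}}\right)^{2}$ ($F{\left(M,Z \right)} = -8 + \left(\frac{2 + M M}{M M - 4} + Z\right)^{2} = -8 + \left(\frac{2 + M^{2}}{M^{2} - 4} + Z\right)^{2} = -8 + \left(\frac{2 + M^{2}}{-4 + M^{2}} + Z\right)^{2} = -8 + \left(Z + \frac{2 + M^{2}}{-4 + M^{2}}\right)^{2}$)
$F{\left(d,672 \right)} - 89764 = \left(-8 + \frac{\left(2 + 140^{2} - 2688 + 672 \cdot 140^{2}\right)^{2}}{\left(-4 + 140^{2}\right)^{2}}\right) - 89764 = \left(-8 + \frac{\left(2 + 19600 - 2688 + 672 \cdot 19600\right)^{2}}{\left(-4 + 19600\right)^{2}}\right) - 89764 = \left(-8 + \frac{\left(2 + 19600 - 2688 + 13171200\right)^{2}}{384003216}\right) - 89764 = \left(-8 + \frac{13188114^{2}}{384003216}\right) - 89764 = \left(-8 + \frac{1}{384003216} \cdot 173926350876996\right) - 89764 = \left(-8 + \frac{4831287524361}{10666756}\right) - 89764 = \frac{4831202190313}{10666756} - 89764 = \frac{3873711504729}{10666756}$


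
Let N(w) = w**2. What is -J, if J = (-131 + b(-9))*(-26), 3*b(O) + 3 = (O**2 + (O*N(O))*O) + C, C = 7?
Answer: 162578/3 ≈ 54193.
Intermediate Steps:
b(O) = 4/3 + O**2/3 + O**4/3 (b(O) = -1 + ((O**2 + (O*O**2)*O) + 7)/3 = -1 + ((O**2 + O**3*O) + 7)/3 = -1 + ((O**2 + O**4) + 7)/3 = -1 + (7 + O**2 + O**4)/3 = -1 + (7/3 + O**2/3 + O**4/3) = 4/3 + O**2/3 + O**4/3)
J = -162578/3 (J = (-131 + (4/3 + (1/3)*(-9)**2 + (1/3)*(-9)**4))*(-26) = (-131 + (4/3 + (1/3)*81 + (1/3)*6561))*(-26) = (-131 + (4/3 + 27 + 2187))*(-26) = (-131 + 6646/3)*(-26) = (6253/3)*(-26) = -162578/3 ≈ -54193.)
-J = -1*(-162578/3) = 162578/3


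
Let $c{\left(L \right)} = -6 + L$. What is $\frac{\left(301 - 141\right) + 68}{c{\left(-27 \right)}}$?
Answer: $- \frac{76}{11} \approx -6.9091$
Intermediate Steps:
$\frac{\left(301 - 141\right) + 68}{c{\left(-27 \right)}} = \frac{\left(301 - 141\right) + 68}{-6 - 27} = \frac{160 + 68}{-33} = 228 \left(- \frac{1}{33}\right) = - \frac{76}{11}$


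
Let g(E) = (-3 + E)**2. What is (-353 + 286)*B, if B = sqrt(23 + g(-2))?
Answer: -268*sqrt(3) ≈ -464.19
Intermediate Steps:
B = 4*sqrt(3) (B = sqrt(23 + (-3 - 2)**2) = sqrt(23 + (-5)**2) = sqrt(23 + 25) = sqrt(48) = 4*sqrt(3) ≈ 6.9282)
(-353 + 286)*B = (-353 + 286)*(4*sqrt(3)) = -268*sqrt(3)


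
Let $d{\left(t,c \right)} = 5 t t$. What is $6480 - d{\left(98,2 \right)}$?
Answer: $-41540$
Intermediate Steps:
$d{\left(t,c \right)} = 5 t^{2}$
$6480 - d{\left(98,2 \right)} = 6480 - 5 \cdot 98^{2} = 6480 - 5 \cdot 9604 = 6480 - 48020 = -41540$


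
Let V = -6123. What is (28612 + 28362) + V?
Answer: 50851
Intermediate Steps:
(28612 + 28362) + V = (28612 + 28362) - 6123 = 56974 - 6123 = 50851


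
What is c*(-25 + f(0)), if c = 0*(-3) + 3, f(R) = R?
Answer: -75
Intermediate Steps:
c = 3 (c = 0 + 3 = 3)
c*(-25 + f(0)) = 3*(-25 + 0) = 3*(-25) = -75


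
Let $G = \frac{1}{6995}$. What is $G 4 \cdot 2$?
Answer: $\frac{8}{6995} \approx 0.0011437$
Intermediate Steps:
$G = \frac{1}{6995} \approx 0.00014296$
$G 4 \cdot 2 = \frac{4 \cdot 2}{6995} = \frac{1}{6995} \cdot 8 = \frac{8}{6995}$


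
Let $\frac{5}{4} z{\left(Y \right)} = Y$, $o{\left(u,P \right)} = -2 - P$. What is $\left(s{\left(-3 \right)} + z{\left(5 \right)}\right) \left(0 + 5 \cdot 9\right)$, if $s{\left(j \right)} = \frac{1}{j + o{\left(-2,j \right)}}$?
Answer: $\frac{315}{2} \approx 157.5$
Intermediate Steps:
$s{\left(j \right)} = - \frac{1}{2}$ ($s{\left(j \right)} = \frac{1}{j - \left(2 + j\right)} = \frac{1}{-2} = - \frac{1}{2}$)
$z{\left(Y \right)} = \frac{4 Y}{5}$
$\left(s{\left(-3 \right)} + z{\left(5 \right)}\right) \left(0 + 5 \cdot 9\right) = \left(- \frac{1}{2} + \frac{4}{5} \cdot 5\right) \left(0 + 5 \cdot 9\right) = \left(- \frac{1}{2} + 4\right) \left(0 + 45\right) = \frac{7}{2} \cdot 45 = \frac{315}{2}$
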